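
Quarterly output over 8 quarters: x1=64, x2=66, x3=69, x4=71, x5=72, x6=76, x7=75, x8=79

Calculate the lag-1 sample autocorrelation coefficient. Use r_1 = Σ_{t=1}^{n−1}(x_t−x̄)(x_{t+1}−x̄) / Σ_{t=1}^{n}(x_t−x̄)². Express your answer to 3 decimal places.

0.551

Mean x̄ = (64 + 66 + 69 + 71 + 72 + 76 + 75 + 79)/8 = 71.5000
Deviations from mean: -7.5000, -5.5000, -2.5000, -0.5000, 0.5000, 4.5000, 3.5000, 7.5000
Σ(x_t−x̄)(x_{t+1}−x̄) = (41.2500) + (13.7500) + (1.2500) + (-0.2500) + (2.2500) + (15.7500) + (26.2500) = 100.2500
Denominator Σ(x_t−x̄)² = 182.0000
r_1 = 100.2500 / 182.0000 = 0.551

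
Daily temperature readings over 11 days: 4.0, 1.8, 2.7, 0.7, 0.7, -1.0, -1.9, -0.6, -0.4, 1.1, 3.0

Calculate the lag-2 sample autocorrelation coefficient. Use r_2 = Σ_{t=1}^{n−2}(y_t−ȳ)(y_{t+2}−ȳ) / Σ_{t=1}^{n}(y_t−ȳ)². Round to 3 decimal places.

Mean ȳ = (4.0 + 1.8 + 2.7 + 0.7 + 0.7 − 1.0 − 1.9 − 0.6 − 0.4 + 1.1 + 3.0)/11 = 0.9182
Numerator Σ_{t=1}^{9}(y_t−ȳ)(y_{t+2}−ȳ) = 9.5502
Denominator Σ(y_t−ȳ)² = 33.5764
r_2 = 9.5502 / 33.5764 = 0.284

0.284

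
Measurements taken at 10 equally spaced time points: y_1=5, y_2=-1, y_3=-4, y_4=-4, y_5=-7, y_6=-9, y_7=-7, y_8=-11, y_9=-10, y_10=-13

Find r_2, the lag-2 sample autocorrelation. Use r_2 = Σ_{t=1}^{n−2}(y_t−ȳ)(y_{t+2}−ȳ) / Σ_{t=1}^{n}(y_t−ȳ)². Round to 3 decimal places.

Mean ȳ = (5 − 1 − 4 − 4 − 7 − 9 − 7 − 11 − 10 − 13)/10 = -6.1000
Numerator Σ_{t=1}^{8}(y_t−ȳ)(y_{t+2}−ȳ) = 78.3800
Denominator Σ(y_t−ȳ)² = 254.9000
r_2 = 78.3800 / 254.9000 = 0.307

0.307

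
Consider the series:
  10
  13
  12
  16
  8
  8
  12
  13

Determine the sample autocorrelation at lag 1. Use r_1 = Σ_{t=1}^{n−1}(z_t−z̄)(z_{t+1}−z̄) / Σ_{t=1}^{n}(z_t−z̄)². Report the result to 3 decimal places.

Mean z̄ = (10 + 13 + 12 + 16 + 8 + 8 + 12 + 13)/8 = 11.5000
Deviations from mean: -1.5000, 1.5000, 0.5000, 4.5000, -3.5000, -3.5000, 0.5000, 1.5000
Numerator Σ_{t=1}^{7}(z_t−z̄)(z_{t+1}−z̄) = -3.7500
Denominator Σ(z_t−z̄)² = 52.0000
r_1 = -3.7500 / 52.0000 = -0.072

-0.072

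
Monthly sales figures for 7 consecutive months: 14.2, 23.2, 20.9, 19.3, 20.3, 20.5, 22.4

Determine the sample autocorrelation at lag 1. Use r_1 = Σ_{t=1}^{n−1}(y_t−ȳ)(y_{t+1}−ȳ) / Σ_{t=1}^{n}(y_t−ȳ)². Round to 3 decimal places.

-0.306

Mean ȳ = (14.2 + 23.2 + 20.9 + 19.3 + 20.3 + 20.5 + 22.4)/7 = 20.1143
Deviations from mean: -5.9143, 3.0857, 0.7857, -0.8143, 0.1857, 0.3857, 2.2857
Σ(y_t−ȳ)(y_{t+1}−ȳ) = (-18.2498) + (2.4245) + (-0.6398) + (-0.1512) + (0.0716) + (0.8816) = -15.6631
Denominator Σ(y_t−ȳ)² = 51.1886
r_1 = -15.6631 / 51.1886 = -0.306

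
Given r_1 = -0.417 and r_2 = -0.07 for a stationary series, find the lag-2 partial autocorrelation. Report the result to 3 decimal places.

φ_{22} = (r_2 − r_1²) / (1 − r_1²)
r_1² = (-0.417)² = 0.173889
Numerator = -0.07 − 0.1739 = -0.2439; denominator = 1 − 0.1739 = 0.8261
φ_{22} = -0.2439 / 0.8261 = -0.295

-0.295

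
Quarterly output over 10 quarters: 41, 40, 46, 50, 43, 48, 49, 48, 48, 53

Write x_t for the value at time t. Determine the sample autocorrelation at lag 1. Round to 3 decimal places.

0.257

Mean x̄ = (41 + 40 + 46 + 50 + 43 + 48 + 49 + 48 + 48 + 53)/10 = 46.6000
Numerator Σ_{t=1}^{9}(x_t−x̄)(x_{t+1}−x̄) = 39.2400
Denominator Σ(x_t−x̄)² = 152.4000
r_1 = 39.2400 / 152.4000 = 0.257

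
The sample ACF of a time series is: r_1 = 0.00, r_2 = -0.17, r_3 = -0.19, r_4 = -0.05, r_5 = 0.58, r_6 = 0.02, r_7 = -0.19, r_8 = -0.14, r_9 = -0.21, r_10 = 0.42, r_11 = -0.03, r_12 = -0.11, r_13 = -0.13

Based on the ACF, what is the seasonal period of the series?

The largest autocorrelation is r_5 = 0.58, with a weaker echo at lag 10 (0.42); the remaining lags stay at or below 0.02.
The dominant spike at lag 5 indicates a seasonal period of 5.

5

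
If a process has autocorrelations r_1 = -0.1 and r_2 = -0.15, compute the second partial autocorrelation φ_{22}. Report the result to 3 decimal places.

φ_{22} = (r_2 − r_1²) / (1 − r_1²)
r_1² = (-0.1)² = 0.01
Numerator = -0.15 − 0.0100 = -0.1600; denominator = 1 − 0.0100 = 0.9900
φ_{22} = -0.1600 / 0.9900 = -0.162

-0.162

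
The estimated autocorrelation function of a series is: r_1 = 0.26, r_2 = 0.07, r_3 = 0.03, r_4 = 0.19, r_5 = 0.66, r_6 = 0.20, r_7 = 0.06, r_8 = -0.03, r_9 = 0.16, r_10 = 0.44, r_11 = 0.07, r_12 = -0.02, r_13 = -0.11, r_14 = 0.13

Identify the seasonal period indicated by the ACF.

5

The largest autocorrelation is r_5 = 0.66, with a weaker echo at lag 10 (0.44); the remaining lags stay at or below 0.26. The elevated value at lag 1 (0.26), dropping to 0.07 at lag 2, reflects decaying short-term dependence rather than seasonality.
The dominant spike at lag 5 indicates a seasonal period of 5.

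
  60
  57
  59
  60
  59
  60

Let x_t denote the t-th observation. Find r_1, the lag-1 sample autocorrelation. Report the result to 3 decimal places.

Mean x̄ = (60 + 57 + 59 + 60 + 59 + 60)/6 = 59.1667
Deviations from mean: 0.8333, -2.1667, -0.1667, 0.8333, -0.1667, 0.8333
Numerator Σ_{t=1}^{5}(x_t−x̄)(x_{t+1}−x̄) = -1.8611
Denominator Σ(x_t−x̄)² = 6.8333
r_1 = -1.8611 / 6.8333 = -0.272

-0.272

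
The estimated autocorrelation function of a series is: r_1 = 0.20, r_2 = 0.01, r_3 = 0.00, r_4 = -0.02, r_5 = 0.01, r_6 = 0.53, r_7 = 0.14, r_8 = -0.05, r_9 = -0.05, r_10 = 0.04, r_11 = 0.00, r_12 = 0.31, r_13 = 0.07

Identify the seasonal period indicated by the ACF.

The largest autocorrelation is r_6 = 0.53, with a weaker echo at lag 12 (0.31); the remaining lags stay at or below 0.20. The elevated value at lag 1 (0.20), dropping to 0.01 at lag 2, reflects decaying short-term dependence rather than seasonality.
The dominant spike at lag 6 indicates a seasonal period of 6.

6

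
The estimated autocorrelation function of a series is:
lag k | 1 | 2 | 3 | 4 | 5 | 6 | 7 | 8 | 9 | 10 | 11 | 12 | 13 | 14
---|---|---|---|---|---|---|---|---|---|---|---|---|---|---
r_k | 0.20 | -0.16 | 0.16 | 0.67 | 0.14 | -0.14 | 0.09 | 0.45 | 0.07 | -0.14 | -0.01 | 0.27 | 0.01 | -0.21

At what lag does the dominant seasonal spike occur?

The largest autocorrelation is r_4 = 0.67, with weaker echoes at lags 8 (0.45) and 12 (0.27); the remaining lags stay at or below 0.20.
The dominant spike at lag 4 indicates a seasonal period of 4.

4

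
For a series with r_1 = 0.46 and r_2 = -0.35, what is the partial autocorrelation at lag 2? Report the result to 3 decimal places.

-0.712

φ_{22} = (r_2 − r_1²) / (1 − r_1²)
r_1² = (0.46)² = 0.2116
Numerator = -0.35 − 0.2116 = -0.5616; denominator = 1 − 0.2116 = 0.7884
φ_{22} = -0.5616 / 0.7884 = -0.712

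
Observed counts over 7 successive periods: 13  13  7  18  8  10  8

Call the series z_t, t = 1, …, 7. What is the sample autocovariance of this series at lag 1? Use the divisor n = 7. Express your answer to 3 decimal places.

Mean z̄ = (13 + 13 + 7 + 18 + 8 + 10 + 8)/7 = 11.0000
Deviations: 2.0000, 2.0000, -4.0000, 7.0000, -3.0000, -1.0000, -3.0000
Σ_{t=1}^{6}(z_t−z̄)(z_{t+1}−z̄) = -47.0000
γ_1 = -47.0000 / 7 = -6.714

-6.714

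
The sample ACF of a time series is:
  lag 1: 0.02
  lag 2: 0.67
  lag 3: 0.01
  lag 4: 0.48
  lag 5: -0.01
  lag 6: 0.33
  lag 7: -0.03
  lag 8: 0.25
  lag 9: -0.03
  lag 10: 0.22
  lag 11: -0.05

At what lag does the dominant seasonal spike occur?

The largest autocorrelation is r_2 = 0.67, with weaker echoes at lags 4 (0.48), 6 (0.33), 8 (0.25) and 10 (0.22); the remaining lags stay at or below 0.02.
The dominant spike at lag 2 indicates a seasonal period of 2.

2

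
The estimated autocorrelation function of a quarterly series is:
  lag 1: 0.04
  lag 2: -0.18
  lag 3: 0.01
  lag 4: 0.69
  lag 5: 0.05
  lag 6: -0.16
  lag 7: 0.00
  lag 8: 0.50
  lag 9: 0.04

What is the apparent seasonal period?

The largest autocorrelation is r_4 = 0.69, with a weaker echo at lag 8 (0.50); the remaining lags stay at or below 0.05.
The dominant spike at lag 4 indicates a seasonal period of 4.

4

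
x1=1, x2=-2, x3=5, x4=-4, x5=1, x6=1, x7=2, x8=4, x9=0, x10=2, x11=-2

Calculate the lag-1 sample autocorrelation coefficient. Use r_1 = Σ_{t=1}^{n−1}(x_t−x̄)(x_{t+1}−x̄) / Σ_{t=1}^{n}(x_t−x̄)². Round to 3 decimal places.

-0.514

Mean x̄ = (1 − 2 + 5 − 4 + 1 + 1 + 2 + 4 + 0 + 2 − 2)/11 = 0.7273
Numerator Σ_{t=1}^{10}(x_t−x̄)(x_{t+1}−x̄) = -36.0744
Denominator Σ(x_t−x̄)² = 70.1818
r_1 = -36.0744 / 70.1818 = -0.514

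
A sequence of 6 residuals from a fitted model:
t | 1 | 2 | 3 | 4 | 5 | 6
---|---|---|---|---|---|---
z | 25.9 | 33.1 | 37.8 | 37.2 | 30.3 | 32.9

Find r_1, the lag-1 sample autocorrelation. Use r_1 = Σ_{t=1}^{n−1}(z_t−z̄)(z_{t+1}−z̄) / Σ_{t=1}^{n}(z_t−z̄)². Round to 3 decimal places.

Mean z̄ = (25.9 + 33.1 + 37.8 + 37.2 + 30.3 + 32.9)/6 = 32.8667
Numerator Σ_{t=1}^{5}(z_t−z̄)(z_{t+1}−z̄) = 9.6956
Denominator Σ(z_t−z̄)² = 98.2933
r_1 = 9.6956 / 98.2933 = 0.099

0.099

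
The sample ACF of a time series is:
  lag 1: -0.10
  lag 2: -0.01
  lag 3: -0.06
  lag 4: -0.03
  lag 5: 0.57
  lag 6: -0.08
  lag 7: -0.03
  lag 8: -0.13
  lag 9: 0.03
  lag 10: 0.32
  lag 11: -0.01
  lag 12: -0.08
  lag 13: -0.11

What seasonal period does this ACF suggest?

The largest autocorrelation is r_5 = 0.57, with a weaker echo at lag 10 (0.32); the remaining lags stay at or below 0.03.
The dominant spike at lag 5 indicates a seasonal period of 5.

5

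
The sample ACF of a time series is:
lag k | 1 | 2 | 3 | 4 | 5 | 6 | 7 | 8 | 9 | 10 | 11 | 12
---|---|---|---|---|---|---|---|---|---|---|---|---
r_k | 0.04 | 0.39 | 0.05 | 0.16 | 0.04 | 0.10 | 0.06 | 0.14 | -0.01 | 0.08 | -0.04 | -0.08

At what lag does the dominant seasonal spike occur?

The largest autocorrelation is r_2 = 0.39, with a weaker echo at lag 4 (0.16); the remaining lags stay at or below 0.14.
The dominant spike at lag 2 indicates a seasonal period of 2.

2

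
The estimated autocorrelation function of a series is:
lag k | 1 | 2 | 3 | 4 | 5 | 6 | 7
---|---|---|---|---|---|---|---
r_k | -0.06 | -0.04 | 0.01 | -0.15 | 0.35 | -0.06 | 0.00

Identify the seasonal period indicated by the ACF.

The largest autocorrelation is r_5 = 0.35; the remaining lags stay at or below 0.01.
The dominant spike at lag 5 indicates a seasonal period of 5.

5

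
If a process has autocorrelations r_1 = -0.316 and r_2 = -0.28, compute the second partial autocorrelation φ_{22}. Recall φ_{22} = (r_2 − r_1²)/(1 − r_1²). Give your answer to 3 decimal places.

-0.422

φ_{22} = (r_2 − r_1²) / (1 − r_1²)
r_1² = (-0.316)² = 0.099856
Numerator = -0.28 − 0.0999 = -0.3799; denominator = 1 − 0.0999 = 0.9001
φ_{22} = -0.3799 / 0.9001 = -0.422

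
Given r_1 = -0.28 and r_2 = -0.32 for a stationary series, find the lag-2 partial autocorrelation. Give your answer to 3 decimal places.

-0.432

φ_{22} = (r_2 − r_1²) / (1 − r_1²)
r_1² = (-0.28)² = 0.0784
Numerator = -0.32 − 0.0784 = -0.3984; denominator = 1 − 0.0784 = 0.9216
φ_{22} = -0.3984 / 0.9216 = -0.432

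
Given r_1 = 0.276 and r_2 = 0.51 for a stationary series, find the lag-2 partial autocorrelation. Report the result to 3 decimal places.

0.470

φ_{22} = (r_2 − r_1²) / (1 − r_1²)
r_1² = (0.276)² = 0.076176
Numerator = 0.51 − 0.0762 = 0.4338; denominator = 1 − 0.0762 = 0.9238
φ_{22} = 0.4338 / 0.9238 = 0.470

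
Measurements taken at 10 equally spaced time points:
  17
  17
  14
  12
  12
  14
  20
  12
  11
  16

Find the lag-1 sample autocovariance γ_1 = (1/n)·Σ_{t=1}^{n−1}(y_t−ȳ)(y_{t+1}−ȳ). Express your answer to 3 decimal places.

0.075

Mean ȳ = (17 + 17 + 14 + 12 + 12 + 14 + 20 + 12 + 11 + 16)/10 = 14.5000
Σ_{t=1}^{9}(y_t−ȳ)(y_{t+1}−ȳ) = 0.7500
γ_1 = 0.7500 / 10 = 0.075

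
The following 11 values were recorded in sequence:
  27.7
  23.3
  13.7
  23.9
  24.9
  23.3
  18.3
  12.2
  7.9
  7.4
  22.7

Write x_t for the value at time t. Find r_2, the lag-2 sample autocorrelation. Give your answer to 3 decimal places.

-0.051

Mean x̄ = (27.7 + 23.3 + 13.7 + 23.9 + 24.9 + 23.3 + 18.3 + 12.2 + 7.9 + 7.4 + 22.7)/11 = 18.6636
Numerator Σ_{t=1}^{9}(x_t−x̄)(x_{t+2}−x̄) = -26.2163
Denominator Σ(x_t−x̄)² = 516.5255
r_2 = -26.2163 / 516.5255 = -0.051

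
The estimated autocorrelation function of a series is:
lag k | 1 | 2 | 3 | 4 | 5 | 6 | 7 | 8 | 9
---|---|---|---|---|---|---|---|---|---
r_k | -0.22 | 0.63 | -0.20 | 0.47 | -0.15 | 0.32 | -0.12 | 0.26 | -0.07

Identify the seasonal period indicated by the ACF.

The largest autocorrelation is r_2 = 0.63, with weaker echoes at lags 4 (0.47), 6 (0.32) and 8 (0.26); the remaining lags stay at or below -0.07.
The dominant spike at lag 2 indicates a seasonal period of 2.

2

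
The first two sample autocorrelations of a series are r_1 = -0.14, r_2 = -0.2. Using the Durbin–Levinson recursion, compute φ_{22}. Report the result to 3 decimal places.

-0.224

φ_{22} = (r_2 − r_1²) / (1 − r_1²)
r_1² = (-0.14)² = 0.0196
Numerator = -0.2 − 0.0196 = -0.2196; denominator = 1 − 0.0196 = 0.9804
φ_{22} = -0.2196 / 0.9804 = -0.224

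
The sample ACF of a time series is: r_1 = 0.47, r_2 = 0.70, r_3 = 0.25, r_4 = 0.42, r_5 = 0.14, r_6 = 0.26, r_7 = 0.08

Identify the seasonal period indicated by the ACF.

2

The largest autocorrelation is r_2 = 0.70; the remaining lags stay at or below 0.47.
The dominant spike at lag 2 indicates a seasonal period of 2.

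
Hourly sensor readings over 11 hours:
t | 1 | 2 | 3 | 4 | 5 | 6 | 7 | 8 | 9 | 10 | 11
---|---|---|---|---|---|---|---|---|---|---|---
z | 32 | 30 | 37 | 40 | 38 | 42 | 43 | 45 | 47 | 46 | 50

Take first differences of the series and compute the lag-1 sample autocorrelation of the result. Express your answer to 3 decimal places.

First differences Δz: -2, 7, 3, -2, 4, 1, 2, 2, -1, 4
Mean of differences = 1.8000
Numerator Σ(Δz_t−Δz̄)(Δz_{t+1}−Δz̄) = -35.0400
Denominator Σ(Δz_t−Δz̄)² = 75.6000
r_1(Δz) = -35.0400 / 75.6000 = -0.463

-0.463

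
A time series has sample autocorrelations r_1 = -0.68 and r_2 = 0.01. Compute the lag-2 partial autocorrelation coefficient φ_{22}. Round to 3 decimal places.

φ_{22} = (r_2 − r_1²) / (1 − r_1²)
r_1² = (-0.68)² = 0.4624
Numerator = 0.01 − 0.4624 = -0.4524; denominator = 1 − 0.4624 = 0.5376
φ_{22} = -0.4524 / 0.5376 = -0.842

-0.842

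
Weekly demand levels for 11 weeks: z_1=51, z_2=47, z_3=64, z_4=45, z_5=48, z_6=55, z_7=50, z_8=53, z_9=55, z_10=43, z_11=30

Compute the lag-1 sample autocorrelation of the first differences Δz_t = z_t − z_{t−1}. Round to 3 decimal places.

First differences Δz: -4, 17, -19, 3, 7, -5, 3, 2, -12, -13
Mean of differences = -2.1000
Numerator Σ(Δz_t−Δz̄)(Δz_{t+1}−Δz̄) = -351.8100
Denominator Σ(Δz_t−Δz̄)² = 1030.9000
r_1(Δz) = -351.8100 / 1030.9000 = -0.341

-0.341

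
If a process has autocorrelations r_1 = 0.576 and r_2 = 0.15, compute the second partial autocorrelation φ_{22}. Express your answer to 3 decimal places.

-0.272

φ_{22} = (r_2 − r_1²) / (1 − r_1²)
r_1² = (0.576)² = 0.331776
Numerator = 0.15 − 0.3318 = -0.1818; denominator = 1 − 0.3318 = 0.6682
φ_{22} = -0.1818 / 0.6682 = -0.272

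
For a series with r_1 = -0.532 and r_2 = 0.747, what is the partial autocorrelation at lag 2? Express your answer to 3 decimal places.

0.647

φ_{22} = (r_2 − r_1²) / (1 − r_1²)
r_1² = (-0.532)² = 0.283024
Numerator = 0.747 − 0.2830 = 0.4640; denominator = 1 − 0.2830 = 0.7170
φ_{22} = 0.4640 / 0.7170 = 0.647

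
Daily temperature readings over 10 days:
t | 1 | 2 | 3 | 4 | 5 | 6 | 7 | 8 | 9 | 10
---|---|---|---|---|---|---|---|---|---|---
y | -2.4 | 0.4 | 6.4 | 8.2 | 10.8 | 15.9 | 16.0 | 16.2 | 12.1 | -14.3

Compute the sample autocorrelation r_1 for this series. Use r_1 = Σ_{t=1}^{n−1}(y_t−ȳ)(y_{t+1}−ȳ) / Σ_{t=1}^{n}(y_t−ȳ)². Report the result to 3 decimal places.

Mean ȳ = (-2.4 + 0.4 + 6.4 + 8.2 + 10.8 + 15.9 + 16.0 + 16.2 + 12.1 − 14.3)/10 = 6.9300
Numerator Σ_{t=1}^{9}(y_t−ȳ)(y_{t+1}−ȳ) = 206.9451
Denominator Σ(y_t−ȳ)² = 872.6610
r_1 = 206.9451 / 872.6610 = 0.237

0.237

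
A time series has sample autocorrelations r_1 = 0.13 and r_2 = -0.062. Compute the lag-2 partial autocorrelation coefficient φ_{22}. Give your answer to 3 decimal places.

φ_{22} = (r_2 − r_1²) / (1 − r_1²)
r_1² = (0.13)² = 0.0169
Numerator = -0.062 − 0.0169 = -0.0789; denominator = 1 − 0.0169 = 0.9831
φ_{22} = -0.0789 / 0.9831 = -0.080

-0.080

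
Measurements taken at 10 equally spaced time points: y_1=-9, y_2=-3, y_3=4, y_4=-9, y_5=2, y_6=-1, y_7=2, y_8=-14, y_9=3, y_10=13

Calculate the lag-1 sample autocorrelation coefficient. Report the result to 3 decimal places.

-0.170

Mean ȳ = (-9 − 3 + 4 − 9 + 2 − 1 + 2 − 14 + 3 + 13)/10 = -1.2000
Numerator Σ_{t=1}^{9}(y_t−ȳ)(y_{t+1}−ȳ) = -94.6400
Denominator Σ(y_t−ȳ)² = 555.6000
r_1 = -94.6400 / 555.6000 = -0.170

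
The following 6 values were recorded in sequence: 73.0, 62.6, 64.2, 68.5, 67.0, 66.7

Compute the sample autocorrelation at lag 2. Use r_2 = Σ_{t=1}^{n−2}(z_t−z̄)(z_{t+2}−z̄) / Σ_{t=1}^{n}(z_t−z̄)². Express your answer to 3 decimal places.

-0.364

Mean z̄ = (73.0 + 62.6 + 64.2 + 68.5 + 67.0 + 66.7)/6 = 67.0000
Deviations from mean: 6.0000, -4.4000, -2.8000, 1.5000, 0.0000, -0.3000
Σ(z_t−z̄)(z_{t+2}−z̄) = (-16.8000) + (-6.6000) + (0.0000) + (-0.4500) = -23.8500
Denominator Σ(z_t−z̄)² = 65.5400
r_2 = -23.8500 / 65.5400 = -0.364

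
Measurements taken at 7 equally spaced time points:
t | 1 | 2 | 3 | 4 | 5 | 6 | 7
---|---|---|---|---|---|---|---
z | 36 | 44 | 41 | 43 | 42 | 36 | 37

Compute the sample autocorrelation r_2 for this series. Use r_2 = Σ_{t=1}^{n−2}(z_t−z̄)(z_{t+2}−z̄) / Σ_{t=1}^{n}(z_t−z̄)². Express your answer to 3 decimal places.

Mean z̄ = (36 + 44 + 41 + 43 + 42 + 36 + 37)/7 = 39.8571
Deviations from mean: -3.8571, 4.1429, 1.1429, 3.1429, 2.1429, -3.8571, -2.8571
Numerator Σ_{t=1}^{5}(z_t−z̄)(z_{t+2}−z̄) = -7.1837
Denominator Σ(z_t−z̄)² = 70.8571
r_2 = -7.1837 / 70.8571 = -0.101

-0.101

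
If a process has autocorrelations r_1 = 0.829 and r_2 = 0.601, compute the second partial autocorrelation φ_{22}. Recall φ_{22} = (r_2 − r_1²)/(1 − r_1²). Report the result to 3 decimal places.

-0.276

φ_{22} = (r_2 − r_1²) / (1 − r_1²)
r_1² = (0.829)² = 0.687241
Numerator = 0.601 − 0.6872 = -0.0862; denominator = 1 − 0.6872 = 0.3128
φ_{22} = -0.0862 / 0.3128 = -0.276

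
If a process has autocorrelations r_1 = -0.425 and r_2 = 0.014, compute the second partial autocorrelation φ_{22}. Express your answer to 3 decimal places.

φ_{22} = (r_2 − r_1²) / (1 − r_1²)
r_1² = (-0.425)² = 0.180625
Numerator = 0.014 − 0.1806 = -0.1666; denominator = 1 − 0.1806 = 0.8194
φ_{22} = -0.1666 / 0.8194 = -0.203

-0.203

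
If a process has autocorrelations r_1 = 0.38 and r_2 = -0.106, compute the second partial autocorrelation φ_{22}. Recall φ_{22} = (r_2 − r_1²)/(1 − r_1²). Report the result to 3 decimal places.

-0.293

φ_{22} = (r_2 − r_1²) / (1 − r_1²)
r_1² = (0.38)² = 0.1444
Numerator = -0.106 − 0.1444 = -0.2504; denominator = 1 − 0.1444 = 0.8556
φ_{22} = -0.2504 / 0.8556 = -0.293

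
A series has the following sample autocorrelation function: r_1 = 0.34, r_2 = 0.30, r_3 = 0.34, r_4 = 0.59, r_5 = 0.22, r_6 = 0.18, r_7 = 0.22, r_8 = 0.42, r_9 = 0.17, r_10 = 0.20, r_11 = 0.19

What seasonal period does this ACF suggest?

4

The largest autocorrelation is r_4 = 0.59, with a weaker echo at lag 8 (0.42); the remaining lags stay at or below 0.34. The elevated value at lag 1 (0.34), dropping to 0.30 at lag 2, reflects decaying short-term dependence rather than seasonality.
The dominant spike at lag 4 indicates a seasonal period of 4.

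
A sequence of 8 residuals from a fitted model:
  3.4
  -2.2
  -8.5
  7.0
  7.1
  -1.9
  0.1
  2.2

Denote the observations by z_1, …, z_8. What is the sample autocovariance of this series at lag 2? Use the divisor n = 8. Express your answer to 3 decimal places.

-15.796

Mean z̄ = (3.4 − 2.2 − 8.5 + 7.0 + 7.1 − 1.9 + 0.1 + 2.2)/8 = 0.9000
Deviations: 2.5000, -3.1000, -9.4000, 6.1000, 6.2000, -2.8000, -0.8000, 1.3000
Σ_{t=1}^{6}(z_t−z̄)(z_{t+2}−z̄) = -126.3700
γ_2 = -126.3700 / 8 = -15.796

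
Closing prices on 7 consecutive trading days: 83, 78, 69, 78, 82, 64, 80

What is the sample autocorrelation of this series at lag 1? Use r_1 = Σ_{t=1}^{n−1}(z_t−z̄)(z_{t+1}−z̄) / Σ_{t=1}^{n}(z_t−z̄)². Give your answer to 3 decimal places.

-0.396

Mean z̄ = (83 + 78 + 69 + 78 + 82 + 64 + 80)/7 = 76.2857
Σ(z_t−z̄)(z_{t+1}−z̄) = (11.5102) + (-12.4898) + (-12.4898) + (9.7959) + (-70.2041) + (-45.6327) = -119.5102
Denominator Σ(z_t−z̄)² = 301.4286
r_1 = -119.5102 / 301.4286 = -0.396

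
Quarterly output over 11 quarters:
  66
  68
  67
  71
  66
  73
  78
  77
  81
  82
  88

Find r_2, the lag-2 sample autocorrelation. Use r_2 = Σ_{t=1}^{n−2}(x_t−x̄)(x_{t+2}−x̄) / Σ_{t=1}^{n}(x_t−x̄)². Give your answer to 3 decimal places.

0.448

Mean x̄ = (66 + 68 + 67 + 71 + 66 + 73 + 78 + 77 + 81 + 82 + 88)/11 = 74.2727
Numerator Σ_{t=1}^{9}(x_t−x̄)(x_{t+2}−x̄) = 249.2149
Denominator Σ(x_t−x̄)² = 556.1818
r_2 = 249.2149 / 556.1818 = 0.448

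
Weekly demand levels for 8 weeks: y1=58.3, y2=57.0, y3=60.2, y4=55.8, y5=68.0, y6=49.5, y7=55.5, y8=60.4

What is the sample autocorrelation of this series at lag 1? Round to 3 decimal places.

-0.507

Mean ȳ = (58.3 + 57.0 + 60.2 + 55.8 + 68.0 + 49.5 + 55.5 + 60.4)/8 = 58.0875
Deviations from mean: 0.2125, -1.0875, 2.1125, -2.2875, 9.9125, -8.5875, -2.5875, 2.3125
Numerator Σ_{t=1}^{7}(y_t−ȳ)(y_{t+1}−ȳ) = -98.9227
Denominator Σ(y_t−ȳ)² = 194.9688
r_1 = -98.9227 / 194.9688 = -0.507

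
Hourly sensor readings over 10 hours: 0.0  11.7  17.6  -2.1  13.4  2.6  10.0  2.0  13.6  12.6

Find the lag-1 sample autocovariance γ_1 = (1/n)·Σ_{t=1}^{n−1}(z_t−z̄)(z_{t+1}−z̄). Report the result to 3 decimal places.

Mean z̄ = (0.0 + 11.7 + 17.6 − 2.1 + 13.4 + 2.6 + 10.0 + 2.0 + 13.6 + 12.6)/10 = 8.1400
Σ_{t=1}^{9}(z_t−z̄)(z_{t+1}−z̄) = -206.0716
γ_1 = -206.0716 / 10 = -20.607

-20.607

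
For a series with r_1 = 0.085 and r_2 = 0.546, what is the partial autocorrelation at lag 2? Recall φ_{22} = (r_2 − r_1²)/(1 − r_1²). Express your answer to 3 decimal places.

0.543

φ_{22} = (r_2 − r_1²) / (1 − r_1²)
r_1² = (0.085)² = 0.007225
Numerator = 0.546 − 0.0072 = 0.5388; denominator = 1 − 0.0072 = 0.9928
φ_{22} = 0.5388 / 0.9928 = 0.543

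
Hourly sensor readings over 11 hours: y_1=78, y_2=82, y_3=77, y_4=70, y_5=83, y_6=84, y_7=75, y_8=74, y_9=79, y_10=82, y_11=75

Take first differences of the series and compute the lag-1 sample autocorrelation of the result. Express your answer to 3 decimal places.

-0.175

First differences Δy: 4, -5, -7, 13, 1, -9, -1, 5, 3, -7
Mean of differences = -0.3000
Numerator Σ(Δy_t−Δȳ)(Δy_{t+1}−Δȳ) = -74.0900
Denominator Σ(Δy_t−Δȳ)² = 424.1000
r_1(Δy) = -74.0900 / 424.1000 = -0.175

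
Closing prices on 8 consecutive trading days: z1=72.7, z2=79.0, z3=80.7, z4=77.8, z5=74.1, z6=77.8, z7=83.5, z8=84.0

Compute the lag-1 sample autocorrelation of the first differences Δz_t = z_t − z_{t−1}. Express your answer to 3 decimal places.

0.182

First differences Δz: 6.3, 1.7, -2.9, -3.7, 3.7, 5.7, 0.5
Mean of differences = 1.6143
Numerator Σ(Δz_t−Δz̄)(Δz_{t+1}−Δz̄) = 16.8898
Denominator Σ(Δz_t−Δz̄)² = 92.8686
r_1(Δz) = 16.8898 / 92.8686 = 0.182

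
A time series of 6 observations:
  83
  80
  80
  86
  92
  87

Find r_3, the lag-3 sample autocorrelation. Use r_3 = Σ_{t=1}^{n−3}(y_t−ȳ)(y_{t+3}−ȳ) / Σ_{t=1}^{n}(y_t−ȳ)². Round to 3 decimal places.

Mean ȳ = (83 + 80 + 80 + 86 + 92 + 87)/6 = 84.6667
Σ(y_t−ȳ)(y_{t+3}−ȳ) = (-2.2222) + (-34.2222) + (-10.8889) = -47.3333
Denominator Σ(y_t−ȳ)² = 107.3333
r_3 = -47.3333 / 107.3333 = -0.441

-0.441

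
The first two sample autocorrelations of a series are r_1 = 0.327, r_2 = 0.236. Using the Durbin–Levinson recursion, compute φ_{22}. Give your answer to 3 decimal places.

0.145

φ_{22} = (r_2 − r_1²) / (1 − r_1²)
r_1² = (0.327)² = 0.106929
Numerator = 0.236 − 0.1069 = 0.1291; denominator = 1 − 0.1069 = 0.8931
φ_{22} = 0.1291 / 0.8931 = 0.145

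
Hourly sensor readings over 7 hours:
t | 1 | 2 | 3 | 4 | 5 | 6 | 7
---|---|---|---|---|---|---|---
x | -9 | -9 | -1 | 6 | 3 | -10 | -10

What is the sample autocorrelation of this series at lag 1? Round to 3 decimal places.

Mean x̄ = (-9 − 9 − 1 + 6 + 3 − 10 − 10)/7 = -4.2857
Deviations from mean: -4.7143, -4.7143, 3.2857, 10.2857, 7.2857, -5.7143, -5.7143
Σ(x_t−x̄)(x_{t+1}−x̄) = (22.2245) + (-15.4898) + (33.7959) + (74.9388) + (-41.6327) + (32.6531) = 106.4898
Denominator Σ(x_t−x̄)² = 279.4286
r_1 = 106.4898 / 279.4286 = 0.381

0.381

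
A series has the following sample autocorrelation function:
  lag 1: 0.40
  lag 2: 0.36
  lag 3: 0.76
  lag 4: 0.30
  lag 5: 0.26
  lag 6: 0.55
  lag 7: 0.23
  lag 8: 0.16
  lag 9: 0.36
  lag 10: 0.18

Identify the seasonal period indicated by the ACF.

3

The largest autocorrelation is r_3 = 0.76, with a weaker echo at lag 6 (0.55); the remaining lags stay at or below 0.40. The elevated value at lag 1 (0.40), dropping to 0.36 at lag 2, reflects decaying short-term dependence rather than seasonality.
The dominant spike at lag 3 indicates a seasonal period of 3.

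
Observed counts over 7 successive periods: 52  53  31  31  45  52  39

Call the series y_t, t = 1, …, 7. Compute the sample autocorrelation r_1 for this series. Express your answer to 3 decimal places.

Mean ȳ = (52 + 53 + 31 + 31 + 45 + 52 + 39)/7 = 43.2857
Deviations from mean: 8.7143, 9.7143, -12.2857, -12.2857, 1.7143, 8.7143, -4.2857
Σ(y_t−ȳ)(y_{t+1}−ȳ) = (84.6531) + (-119.3469) + (150.9388) + (-21.0612) + (14.9388) + (-37.3469) = 72.7755
Denominator Σ(y_t−ȳ)² = 569.4286
r_1 = 72.7755 / 569.4286 = 0.128

0.128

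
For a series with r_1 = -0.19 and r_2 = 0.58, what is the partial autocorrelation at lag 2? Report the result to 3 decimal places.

0.564

φ_{22} = (r_2 − r_1²) / (1 − r_1²)
r_1² = (-0.19)² = 0.0361
Numerator = 0.58 − 0.0361 = 0.5439; denominator = 1 − 0.0361 = 0.9639
φ_{22} = 0.5439 / 0.9639 = 0.564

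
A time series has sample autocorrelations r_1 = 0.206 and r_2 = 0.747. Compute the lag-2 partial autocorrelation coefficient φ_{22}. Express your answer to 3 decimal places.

0.736

φ_{22} = (r_2 − r_1²) / (1 − r_1²)
r_1² = (0.206)² = 0.042436
Numerator = 0.747 − 0.0424 = 0.7046; denominator = 1 − 0.0424 = 0.9576
φ_{22} = 0.7046 / 0.9576 = 0.736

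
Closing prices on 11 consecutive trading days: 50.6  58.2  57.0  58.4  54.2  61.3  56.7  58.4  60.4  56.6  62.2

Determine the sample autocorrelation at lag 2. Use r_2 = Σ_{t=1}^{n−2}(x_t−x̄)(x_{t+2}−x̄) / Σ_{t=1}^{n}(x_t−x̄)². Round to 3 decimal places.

0.235

Mean x̄ = (50.6 + 58.2 + 57.0 + 58.4 + 54.2 + 61.3 + 56.7 + 58.4 + 60.4 + 56.6 + 62.2)/11 = 57.6364
Numerator Σ_{t=1}^{9}(x_t−x̄)(x_{t+2}−x̄) = 25.1410
Denominator Σ(x_t−x̄)² = 107.0455
r_2 = 25.1410 / 107.0455 = 0.235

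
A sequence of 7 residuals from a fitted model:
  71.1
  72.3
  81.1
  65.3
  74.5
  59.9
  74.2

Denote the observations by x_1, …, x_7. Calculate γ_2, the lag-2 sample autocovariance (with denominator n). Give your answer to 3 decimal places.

14.537

Mean x̄ = (71.1 + 72.3 + 81.1 + 65.3 + 74.5 + 59.9 + 74.2)/7 = 71.2000
Σ_{t=1}^{5}(x_t−x̄)(x_{t+2}−x̄) = 101.7600
γ_2 = 101.7600 / 7 = 14.537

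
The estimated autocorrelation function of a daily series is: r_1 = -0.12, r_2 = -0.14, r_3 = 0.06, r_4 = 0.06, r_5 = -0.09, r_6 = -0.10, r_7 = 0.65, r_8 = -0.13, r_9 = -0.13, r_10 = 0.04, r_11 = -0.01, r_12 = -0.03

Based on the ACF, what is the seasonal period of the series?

7

The largest autocorrelation is r_7 = 0.65; the remaining lags stay at or below 0.06.
The dominant spike at lag 7 indicates a seasonal period of 7.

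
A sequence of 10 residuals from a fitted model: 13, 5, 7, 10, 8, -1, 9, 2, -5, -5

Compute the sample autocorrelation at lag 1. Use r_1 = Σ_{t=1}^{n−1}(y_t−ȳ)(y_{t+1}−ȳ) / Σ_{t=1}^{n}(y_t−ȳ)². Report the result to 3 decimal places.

0.271

Mean ȳ = (13 + 5 + 7 + 10 + 8 − 1 + 9 + 2 − 5 − 5)/10 = 4.3000
Numerator Σ_{t=1}^{9}(y_t−ȳ)(y_{t+1}−ȳ) = 97.0100
Denominator Σ(y_t−ȳ)² = 358.1000
r_1 = 97.0100 / 358.1000 = 0.271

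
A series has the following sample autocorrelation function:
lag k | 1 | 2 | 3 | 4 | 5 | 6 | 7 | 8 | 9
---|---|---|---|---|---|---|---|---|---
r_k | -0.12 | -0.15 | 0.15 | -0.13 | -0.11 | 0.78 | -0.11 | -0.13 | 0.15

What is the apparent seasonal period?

6

The largest autocorrelation is r_6 = 0.78; the remaining lags stay at or below 0.15.
The dominant spike at lag 6 indicates a seasonal period of 6.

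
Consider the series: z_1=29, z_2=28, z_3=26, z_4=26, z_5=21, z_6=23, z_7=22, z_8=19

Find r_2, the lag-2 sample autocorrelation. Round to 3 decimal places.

0.239

Mean z̄ = (29 + 28 + 26 + 26 + 21 + 23 + 22 + 19)/8 = 24.2500
Deviations from mean: 4.7500, 3.7500, 1.7500, 1.7500, -3.2500, -1.2500, -2.2500, -5.2500
Σ(z_t−z̄)(z_{t+2}−z̄) = (8.3125) + (6.5625) + (-5.6875) + (-2.1875) + (7.3125) + (6.5625) = 20.8750
Denominator Σ(z_t−z̄)² = 87.5000
r_2 = 20.8750 / 87.5000 = 0.239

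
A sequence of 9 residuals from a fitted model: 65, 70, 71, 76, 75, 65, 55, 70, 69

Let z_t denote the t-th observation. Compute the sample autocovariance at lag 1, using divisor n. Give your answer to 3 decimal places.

Mean z̄ = (65 + 70 + 71 + 76 + 75 + 65 + 55 + 70 + 69)/9 = 68.4444
Σ_{t=1}^{8}(z_t−z̄)(z_{t+1}−z̄) = 71.1358
γ_1 = 71.1358 / 9 = 7.904

7.904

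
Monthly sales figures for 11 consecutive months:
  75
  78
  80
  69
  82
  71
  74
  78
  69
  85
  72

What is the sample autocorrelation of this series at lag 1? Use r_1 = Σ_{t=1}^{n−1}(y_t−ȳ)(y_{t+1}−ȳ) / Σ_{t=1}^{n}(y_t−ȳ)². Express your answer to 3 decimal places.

Mean ȳ = (75 + 78 + 80 + 69 + 82 + 71 + 74 + 78 + 69 + 85 + 72)/11 = 75.7273
Numerator Σ_{t=1}^{10}(y_t−ȳ)(y_{t+1}−ȳ) = -200.5289
Denominator Σ(y_t−ȳ)² = 284.1818
r_1 = -200.5289 / 284.1818 = -0.706

-0.706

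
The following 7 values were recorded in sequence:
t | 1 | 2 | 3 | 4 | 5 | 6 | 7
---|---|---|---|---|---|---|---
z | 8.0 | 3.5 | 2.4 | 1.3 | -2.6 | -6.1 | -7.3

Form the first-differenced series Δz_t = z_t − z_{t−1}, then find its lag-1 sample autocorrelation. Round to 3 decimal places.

First differences Δz: -4.5, -1.1, -1.1, -3.9, -3.5, -1.2
Mean of differences = -2.5500
Numerator Σ(Δz_t−Δz̄)(Δz_{t+1}−Δz̄) = -2.6825
Denominator Σ(Δz_t−Δz̄)² = 12.5550
r_1(Δz) = -2.6825 / 12.5550 = -0.214

-0.214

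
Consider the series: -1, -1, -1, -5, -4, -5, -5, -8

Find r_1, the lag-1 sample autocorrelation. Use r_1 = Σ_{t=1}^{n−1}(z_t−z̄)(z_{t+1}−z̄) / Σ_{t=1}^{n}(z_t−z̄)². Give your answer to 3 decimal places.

0.422

Mean z̄ = (-1 − 1 − 1 − 5 − 4 − 5 − 5 − 8)/8 = -3.7500
Deviations from mean: 2.7500, 2.7500, 2.7500, -1.2500, -0.2500, -1.2500, -1.2500, -4.2500
Σ(z_t−z̄)(z_{t+1}−z̄) = (7.5625) + (7.5625) + (-3.4375) + (0.3125) + (0.3125) + (1.5625) + (5.3125) = 19.1875
Denominator Σ(z_t−z̄)² = 45.5000
r_1 = 19.1875 / 45.5000 = 0.422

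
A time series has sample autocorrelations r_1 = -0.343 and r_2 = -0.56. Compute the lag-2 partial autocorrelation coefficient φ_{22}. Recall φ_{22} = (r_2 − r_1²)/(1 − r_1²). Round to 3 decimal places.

φ_{22} = (r_2 − r_1²) / (1 − r_1²)
r_1² = (-0.343)² = 0.117649
Numerator = -0.56 − 0.1176 = -0.6776; denominator = 1 − 0.1176 = 0.8824
φ_{22} = -0.6776 / 0.8824 = -0.768

-0.768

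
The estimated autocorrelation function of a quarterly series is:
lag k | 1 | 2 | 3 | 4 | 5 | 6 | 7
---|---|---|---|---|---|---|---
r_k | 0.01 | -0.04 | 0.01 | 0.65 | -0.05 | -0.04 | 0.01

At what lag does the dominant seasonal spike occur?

4

The largest autocorrelation is r_4 = 0.65; the remaining lags stay at or below 0.01.
The dominant spike at lag 4 indicates a seasonal period of 4.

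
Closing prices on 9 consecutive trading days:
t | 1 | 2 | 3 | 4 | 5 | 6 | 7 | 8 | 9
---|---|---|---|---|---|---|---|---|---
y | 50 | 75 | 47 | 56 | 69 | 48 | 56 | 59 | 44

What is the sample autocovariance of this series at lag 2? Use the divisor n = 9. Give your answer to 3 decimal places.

Mean ȳ = (50 + 75 + 47 + 56 + 69 + 48 + 56 + 59 + 44)/9 = 56.0000
Σ_{t=1}^{7}(y_t−ȳ)(y_{t+2}−ȳ) = -87.0000
γ_2 = -87.0000 / 9 = -9.667

-9.667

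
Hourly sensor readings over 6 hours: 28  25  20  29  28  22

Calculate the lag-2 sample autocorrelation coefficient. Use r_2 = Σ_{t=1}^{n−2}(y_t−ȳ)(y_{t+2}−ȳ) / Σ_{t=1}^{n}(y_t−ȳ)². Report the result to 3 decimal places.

Mean ȳ = (28 + 25 + 20 + 29 + 28 + 22)/6 = 25.3333
Deviations from mean: 2.6667, -0.3333, -5.3333, 3.6667, 2.6667, -3.3333
Numerator Σ_{t=1}^{4}(y_t−ȳ)(y_{t+2}−ȳ) = -41.8889
Denominator Σ(y_t−ȳ)² = 67.3333
r_2 = -41.8889 / 67.3333 = -0.622

-0.622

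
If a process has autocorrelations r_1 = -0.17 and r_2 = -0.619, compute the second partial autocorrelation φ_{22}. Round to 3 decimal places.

φ_{22} = (r_2 − r_1²) / (1 − r_1²)
r_1² = (-0.17)² = 0.0289
Numerator = -0.619 − 0.0289 = -0.6479; denominator = 1 − 0.0289 = 0.9711
φ_{22} = -0.6479 / 0.9711 = -0.667

-0.667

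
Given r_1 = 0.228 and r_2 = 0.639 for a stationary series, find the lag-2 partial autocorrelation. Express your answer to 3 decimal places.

φ_{22} = (r_2 − r_1²) / (1 − r_1²)
r_1² = (0.228)² = 0.051984
Numerator = 0.639 − 0.0520 = 0.5870; denominator = 1 − 0.0520 = 0.9480
φ_{22} = 0.5870 / 0.9480 = 0.619

0.619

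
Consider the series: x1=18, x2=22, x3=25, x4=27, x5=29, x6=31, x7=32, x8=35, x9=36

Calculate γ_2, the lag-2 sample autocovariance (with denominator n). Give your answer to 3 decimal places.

Mean x̄ = (18 + 22 + 25 + 27 + 29 + 31 + 32 + 35 + 36)/9 = 28.3333
Σ_{t=1}^{7}(x_t−x̄)(x_{t+2}−x̄) = 85.4444
γ_2 = 85.4444 / 9 = 9.494

9.494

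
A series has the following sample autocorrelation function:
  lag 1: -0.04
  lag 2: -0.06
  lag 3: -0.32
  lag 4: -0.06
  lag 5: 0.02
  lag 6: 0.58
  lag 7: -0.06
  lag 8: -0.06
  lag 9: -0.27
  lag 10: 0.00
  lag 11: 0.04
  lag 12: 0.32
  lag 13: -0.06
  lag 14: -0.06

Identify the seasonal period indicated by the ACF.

The largest autocorrelation is r_6 = 0.58, with a weaker echo at lag 12 (0.32); the remaining lags stay at or below 0.04.
The dominant spike at lag 6 indicates a seasonal period of 6.

6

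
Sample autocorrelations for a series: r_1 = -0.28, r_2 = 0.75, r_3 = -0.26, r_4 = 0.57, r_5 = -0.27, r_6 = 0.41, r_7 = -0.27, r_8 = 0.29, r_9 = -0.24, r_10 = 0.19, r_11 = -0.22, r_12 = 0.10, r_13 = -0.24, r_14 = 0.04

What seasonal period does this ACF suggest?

The largest autocorrelation is r_2 = 0.75, with weaker echoes at lags 4 (0.57), 6 (0.41), 8 (0.29) and 10 (0.19); the remaining lags stay at or below 0.10.
The dominant spike at lag 2 indicates a seasonal period of 2.

2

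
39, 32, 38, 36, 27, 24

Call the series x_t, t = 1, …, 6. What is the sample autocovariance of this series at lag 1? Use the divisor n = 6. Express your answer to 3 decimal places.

6.704

Mean x̄ = (39 + 32 + 38 + 36 + 27 + 24)/6 = 32.6667
Σ_{t=1}^{5}(x_t−x̄)(x_{t+1}−x̄) = 40.2222
γ_1 = 40.2222 / 6 = 6.704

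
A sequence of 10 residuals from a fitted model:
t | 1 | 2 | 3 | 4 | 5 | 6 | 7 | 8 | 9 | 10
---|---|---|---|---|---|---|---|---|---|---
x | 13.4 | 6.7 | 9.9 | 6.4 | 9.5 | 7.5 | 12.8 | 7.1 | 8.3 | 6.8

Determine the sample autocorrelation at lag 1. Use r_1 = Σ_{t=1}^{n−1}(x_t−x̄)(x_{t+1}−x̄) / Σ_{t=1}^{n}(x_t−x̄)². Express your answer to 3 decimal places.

-0.471

Mean x̄ = (13.4 + 6.7 + 9.9 + 6.4 + 9.5 + 7.5 + 12.8 + 7.1 + 8.3 + 6.8)/10 = 8.8400
Numerator Σ_{t=1}^{9}(x_t−x̄)(x_{t+1}−x̄) = -27.2636
Denominator Σ(x_t−x̄)² = 57.8440
r_1 = -27.2636 / 57.8440 = -0.471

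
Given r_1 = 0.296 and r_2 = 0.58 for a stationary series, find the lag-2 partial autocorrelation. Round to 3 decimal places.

0.540

φ_{22} = (r_2 − r_1²) / (1 − r_1²)
r_1² = (0.296)² = 0.087616
Numerator = 0.58 − 0.0876 = 0.4924; denominator = 1 − 0.0876 = 0.9124
φ_{22} = 0.4924 / 0.9124 = 0.540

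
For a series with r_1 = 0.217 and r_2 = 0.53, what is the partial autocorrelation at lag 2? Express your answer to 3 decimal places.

0.507

φ_{22} = (r_2 − r_1²) / (1 − r_1²)
r_1² = (0.217)² = 0.047089
Numerator = 0.53 − 0.0471 = 0.4829; denominator = 1 − 0.0471 = 0.9529
φ_{22} = 0.4829 / 0.9529 = 0.507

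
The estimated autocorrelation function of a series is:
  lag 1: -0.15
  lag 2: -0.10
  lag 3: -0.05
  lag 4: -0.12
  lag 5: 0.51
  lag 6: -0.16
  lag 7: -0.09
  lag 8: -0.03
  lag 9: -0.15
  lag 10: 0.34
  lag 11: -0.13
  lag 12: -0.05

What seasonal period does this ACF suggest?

5

The largest autocorrelation is r_5 = 0.51, with a weaker echo at lag 10 (0.34); the remaining lags stay at or below -0.03.
The dominant spike at lag 5 indicates a seasonal period of 5.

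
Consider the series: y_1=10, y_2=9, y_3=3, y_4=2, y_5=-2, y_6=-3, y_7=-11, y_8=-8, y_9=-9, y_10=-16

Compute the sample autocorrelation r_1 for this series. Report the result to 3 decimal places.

Mean ȳ = (10 + 9 + 3 + 2 − 2 − 3 − 11 − 8 − 9 − 16)/10 = -2.5000
Numerator Σ_{t=1}^{9}(y_t−ȳ)(y_{t+1}−ȳ) = 408.2500
Denominator Σ(y_t−ȳ)² = 666.5000
r_1 = 408.2500 / 666.5000 = 0.613

0.613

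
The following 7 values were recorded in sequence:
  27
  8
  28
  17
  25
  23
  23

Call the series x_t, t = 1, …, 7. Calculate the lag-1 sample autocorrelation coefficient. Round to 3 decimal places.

-0.682

Mean x̄ = (27 + 8 + 28 + 17 + 25 + 23 + 23)/7 = 21.5714
Deviations from mean: 5.4286, -13.5714, 6.4286, -4.5714, 3.4286, 1.4286, 1.4286
Numerator Σ_{t=1}^{6}(x_t−x̄)(x_{t+1}−x̄) = -199.0408
Denominator Σ(x_t−x̄)² = 291.7143
r_1 = -199.0408 / 291.7143 = -0.682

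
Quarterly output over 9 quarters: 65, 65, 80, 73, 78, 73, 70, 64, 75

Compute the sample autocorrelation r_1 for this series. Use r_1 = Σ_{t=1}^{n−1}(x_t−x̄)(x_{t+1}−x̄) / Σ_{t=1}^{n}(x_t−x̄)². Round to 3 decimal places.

0.008

Mean x̄ = (65 + 65 + 80 + 73 + 78 + 73 + 70 + 64 + 75)/9 = 71.4444
Numerator Σ_{t=1}^{8}(x_t−x̄)(x_{t+1}−x̄) = 2.1358
Denominator Σ(x_t−x̄)² = 274.2222
r_1 = 2.1358 / 274.2222 = 0.008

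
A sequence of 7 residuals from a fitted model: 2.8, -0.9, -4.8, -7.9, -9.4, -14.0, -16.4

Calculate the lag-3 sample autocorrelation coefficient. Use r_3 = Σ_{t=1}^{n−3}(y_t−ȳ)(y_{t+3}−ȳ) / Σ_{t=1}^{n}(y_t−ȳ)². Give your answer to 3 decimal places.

Mean ȳ = (2.8 − 0.9 − 4.8 − 7.9 − 9.4 − 14.0 − 16.4)/7 = -7.2286
Deviations from mean: 10.0286, 6.3286, 2.4286, -0.6714, -2.1714, -6.7714, -9.1714
Σ(y_t−ȳ)(y_{t+3}−ȳ) = (-6.7335) + (-13.7420) + (-16.4449) + (6.1580) = -30.7624
Denominator Σ(y_t−ȳ)² = 281.6543
r_3 = -30.7624 / 281.6543 = -0.109

-0.109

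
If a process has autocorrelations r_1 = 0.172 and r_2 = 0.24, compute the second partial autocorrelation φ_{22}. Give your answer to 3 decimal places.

0.217

φ_{22} = (r_2 − r_1²) / (1 − r_1²)
r_1² = (0.172)² = 0.029584
Numerator = 0.24 − 0.0296 = 0.2104; denominator = 1 − 0.0296 = 0.9704
φ_{22} = 0.2104 / 0.9704 = 0.217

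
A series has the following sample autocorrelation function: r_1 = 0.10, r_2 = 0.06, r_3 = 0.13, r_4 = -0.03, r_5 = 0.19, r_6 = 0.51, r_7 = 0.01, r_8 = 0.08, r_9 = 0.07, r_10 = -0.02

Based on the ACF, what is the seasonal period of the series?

6

The largest autocorrelation is r_6 = 0.51; the remaining lags stay at or below 0.19.
The dominant spike at lag 6 indicates a seasonal period of 6.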